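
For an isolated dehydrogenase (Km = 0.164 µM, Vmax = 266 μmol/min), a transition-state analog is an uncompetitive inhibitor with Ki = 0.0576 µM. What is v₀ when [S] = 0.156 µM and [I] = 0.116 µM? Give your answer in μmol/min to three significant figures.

65.4 μmol/min

With α = 1 + [I]/Ki = 1 + 0.116/0.0576 = 3.014, the uncompetitive rate law is v = (Vmax/α)·[S] / (Km/α + [S]).
v = (266/3.014)×0.156 / (0.164/3.014 + 0.156) = 13.77/0.2104 = 65.4 μmol/min.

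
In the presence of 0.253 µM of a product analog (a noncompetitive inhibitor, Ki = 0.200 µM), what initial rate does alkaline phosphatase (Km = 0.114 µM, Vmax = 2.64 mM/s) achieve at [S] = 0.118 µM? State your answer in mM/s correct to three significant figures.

α = 1 + [I]/Ki = 1 + 0.253/0.200 = 2.265.
For a noncompetitive inhibitor, Vmax is reduced to Vmax/α while Km is unchanged: Km,app = 0.114 µM, Vmax,app = 1.17 mM/s.
v = Vmax,app·[S]/(Km,app + [S]) = 1.17 × 0.118/(0.114 + 0.118) = 0.593 mM/s.

0.593 mM/s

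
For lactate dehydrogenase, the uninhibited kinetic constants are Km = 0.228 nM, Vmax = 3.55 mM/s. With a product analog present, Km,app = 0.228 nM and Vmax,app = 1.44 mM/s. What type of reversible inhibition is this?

noncompetitive

Vmax decreases (3.55 → 1.44 mM/s) while Km is unchanged — pure noncompetitive inhibition.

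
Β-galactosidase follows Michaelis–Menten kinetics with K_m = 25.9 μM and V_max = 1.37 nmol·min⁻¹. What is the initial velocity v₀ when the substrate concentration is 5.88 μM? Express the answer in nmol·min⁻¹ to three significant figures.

0.253 nmol·min⁻¹

v = Vmax·[S]/(Km + [S]) = 1.37 × 5.88 / (25.9 + 5.88)
  = 8.056 / 31.78 = 0.253 nmol·min⁻¹.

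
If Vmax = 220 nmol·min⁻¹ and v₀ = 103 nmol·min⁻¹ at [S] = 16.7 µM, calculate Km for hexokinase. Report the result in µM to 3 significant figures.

v/Vmax = 103/220 = 0.4682 = [S]/(Km+[S]).
So Km + [S] = [S]/0.4682 = 35.67 µM, giving Km = 35.67 − 16.7 = 19.0 µM.

19.0 µM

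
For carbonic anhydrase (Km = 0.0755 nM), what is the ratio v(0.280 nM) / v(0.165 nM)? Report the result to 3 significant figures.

The fractional saturations are [S]/(Km+[S]) = 0.165/0.2405 = 0.6861 and 0.280/0.3555 = 0.7876.
v₂/v₁ is just their ratio: 0.7876/0.6861 = 1.15.

1.15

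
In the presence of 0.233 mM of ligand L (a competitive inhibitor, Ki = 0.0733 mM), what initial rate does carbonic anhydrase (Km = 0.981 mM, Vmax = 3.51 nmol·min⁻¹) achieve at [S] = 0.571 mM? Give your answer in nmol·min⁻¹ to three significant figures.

With α = 1 + [I]/Ki = 1 + 0.233/0.0733 = 4.179, the competitive rate law is v = Vmax[S] / (αKm + [S]).
v = 3.51×0.571 / (4.179×0.981 + 0.571) = 2.004/4.670 = 0.429 nmol·min⁻¹.

0.429 nmol·min⁻¹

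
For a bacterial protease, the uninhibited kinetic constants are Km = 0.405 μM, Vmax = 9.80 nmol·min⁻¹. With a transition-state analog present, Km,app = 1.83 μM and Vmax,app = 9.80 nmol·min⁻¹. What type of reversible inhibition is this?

competitive

Km increases (0.405 → 1.83 μM) while Vmax is unchanged — the hallmark of competitive inhibition.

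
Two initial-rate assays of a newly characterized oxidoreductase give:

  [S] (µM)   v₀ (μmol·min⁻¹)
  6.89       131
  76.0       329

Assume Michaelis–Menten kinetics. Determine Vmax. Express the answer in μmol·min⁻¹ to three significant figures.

387 μmol·min⁻¹

From v = Vmax[S]/(Km+[S]), each point gives Vmax = v(Km+[S])/[S].
Equating: 131(Km+6.89)/6.89 = 329(Km+76.0)/76.0.
19.01·Km + 131 = 4.329·Km + 329, so (19.01 − 4.329)·Km = 329 − 131.
Km = 198.0/14.68 = 13.5 µM; then Vmax = 131(13.5+6.89)/6.89 = 387 μmol·min⁻¹.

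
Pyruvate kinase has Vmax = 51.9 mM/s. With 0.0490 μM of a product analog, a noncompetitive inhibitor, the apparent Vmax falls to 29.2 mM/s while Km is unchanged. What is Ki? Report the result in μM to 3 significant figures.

Noncompetitive: Vmax,app = Vmax/α with α = 1 + [I]/Ki.
α = Vmax/Vmax,app = 51.9/29.2 = 1.777.
Ki = [I]/(α − 1) = 0.0490/0.7774 = 0.0630 μM.

0.0630 μM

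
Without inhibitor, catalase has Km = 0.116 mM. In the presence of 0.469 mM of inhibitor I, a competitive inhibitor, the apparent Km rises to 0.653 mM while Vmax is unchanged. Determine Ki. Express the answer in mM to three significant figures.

0.101 mM

Competitive: Km,app = α·Km with α = 1 + [I]/Ki.
α = Km,app/Km = 0.653/0.116 = 5.629.
Ki = [I]/(α − 1) = 0.469/4.629 = 0.101 mM.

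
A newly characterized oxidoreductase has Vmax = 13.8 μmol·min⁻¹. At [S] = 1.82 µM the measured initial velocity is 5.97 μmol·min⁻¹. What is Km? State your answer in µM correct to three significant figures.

From v = Vmax[S]/(Km+[S]), Km = [S](Vmax − v)/v.
Km = 1.82 × (13.8 − 5.97) / 5.97 = 14.25/5.97 = 2.39 µM.

2.39 µM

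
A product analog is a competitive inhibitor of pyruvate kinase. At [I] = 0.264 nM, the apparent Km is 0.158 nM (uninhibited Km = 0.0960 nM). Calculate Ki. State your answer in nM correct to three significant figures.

0.409 nM

Competitive: Km,app = α·Km with α = 1 + [I]/Ki.
α = Km,app/Km = 0.158/0.0960 = 1.646.
Ki = [I]/(α − 1) = 0.264/0.6458 = 0.409 nM.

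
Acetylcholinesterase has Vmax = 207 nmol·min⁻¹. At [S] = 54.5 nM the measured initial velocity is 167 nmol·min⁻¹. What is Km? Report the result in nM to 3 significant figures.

13.1 nM

v/Vmax = 167/207 = 0.8068 = [S]/(Km+[S]).
So Km + [S] = [S]/0.8068 = 67.55 nM, giving Km = 67.55 − 54.5 = 13.1 nM.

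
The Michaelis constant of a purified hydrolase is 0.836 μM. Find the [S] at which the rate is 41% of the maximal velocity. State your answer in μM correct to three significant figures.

v/Vmax = [S]/(Km+[S]) = 0.41, so [S] = Km·0.41/(1 − 0.41) = 0.836 × 0.6949.
[S] = 0.581 μM.

0.581 μM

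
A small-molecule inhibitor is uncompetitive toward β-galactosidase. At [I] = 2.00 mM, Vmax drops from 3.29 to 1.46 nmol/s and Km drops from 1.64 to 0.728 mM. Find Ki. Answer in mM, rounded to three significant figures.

Uncompetitive: Vmax,app = Vmax/α (and Km,app = Km/α) with α = 1 + [I]/Ki.
α = Vmax/Vmax,app = 3.29/1.46 = 2.253.
Since α = 1 + [I]/Ki, [I]/Ki = 2.253 − 1 = 1.253 and Ki = 2.00/1.253 = 1.60 mM.

1.60 mM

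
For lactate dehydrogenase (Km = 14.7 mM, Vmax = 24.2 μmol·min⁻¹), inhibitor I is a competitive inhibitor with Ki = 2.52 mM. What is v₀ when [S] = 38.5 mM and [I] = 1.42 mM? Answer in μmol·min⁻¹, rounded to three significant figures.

15.2 μmol·min⁻¹

α = 1 + [I]/Ki = 1 + 1.42/2.52 = 1.563.
For a competitive inhibitor, Vmax is unchanged and the apparent Km becomes α·Km: Km,app = 23.0 mM, Vmax,app = 24.2 μmol·min⁻¹.
v = Vmax,app·[S]/(Km,app + [S]) = 24.2 × 38.5/(23.0 + 38.5) = 15.2 μmol·min⁻¹.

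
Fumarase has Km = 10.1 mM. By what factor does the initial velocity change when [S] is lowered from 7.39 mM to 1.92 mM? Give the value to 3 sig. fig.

Since Vmax cancels, v₂/v₁ = [S]₂(Km+[S]₁) / [S]₁(Km+[S]₂).
= 1.92×(10.1+7.39) / (7.39×(10.1+1.92)) = 33.58/88.83 = 0.378.

0.378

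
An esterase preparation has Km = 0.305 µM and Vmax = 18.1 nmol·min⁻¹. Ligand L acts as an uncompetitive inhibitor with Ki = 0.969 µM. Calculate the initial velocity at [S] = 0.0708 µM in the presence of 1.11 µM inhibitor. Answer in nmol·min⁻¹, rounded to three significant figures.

2.80 nmol·min⁻¹

With α = 1 + [I]/Ki = 1 + 1.11/0.969 = 2.146, the uncompetitive rate law is v = (Vmax/α)·[S] / (Km/α + [S]).
v = (18.1/2.146)×0.0708 / (0.305/2.146 + 0.0708) = 0.5973/0.2130 = 2.80 nmol·min⁻¹.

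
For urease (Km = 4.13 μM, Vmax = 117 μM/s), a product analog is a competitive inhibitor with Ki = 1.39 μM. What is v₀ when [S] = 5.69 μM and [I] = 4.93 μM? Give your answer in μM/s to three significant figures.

27.2 μM/s

With α = 1 + [I]/Ki = 1 + 4.93/1.39 = 4.547, the competitive rate law is v = Vmax[S] / (αKm + [S]).
v = 117×5.69 / (4.547×4.13 + 5.69) = 665.7/24.47 = 27.2 μM/s.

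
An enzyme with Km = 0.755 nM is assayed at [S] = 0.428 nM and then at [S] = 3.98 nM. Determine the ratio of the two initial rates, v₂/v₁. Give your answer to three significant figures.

The fractional saturations are [S]/(Km+[S]) = 0.428/1.183 = 0.3618 and 3.98/4.735 = 0.8405.
v₂/v₁ is just their ratio: 0.8405/0.3618 = 2.32.

2.32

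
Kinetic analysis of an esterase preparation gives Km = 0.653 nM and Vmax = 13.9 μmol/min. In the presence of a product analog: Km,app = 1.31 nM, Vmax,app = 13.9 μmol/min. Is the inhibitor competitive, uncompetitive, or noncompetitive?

competitive

Km increases (0.653 → 1.31 nM) while Vmax is unchanged — the hallmark of competitive inhibition.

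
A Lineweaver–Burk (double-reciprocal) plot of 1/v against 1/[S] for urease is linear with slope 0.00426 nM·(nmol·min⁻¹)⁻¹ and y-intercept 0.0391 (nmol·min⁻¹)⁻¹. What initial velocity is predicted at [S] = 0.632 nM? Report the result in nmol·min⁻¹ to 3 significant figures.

The y-intercept is 1/Vmax, so Vmax = 1/0.0391 = 25.6 nmol·min⁻¹.
The slope is Km/Vmax, so Km = 0.00426 × 25.6 = 0.109 nM.
Then v = 25.6 × 0.632/(0.109 + 0.632) = 21.8 nmol·min⁻¹.

21.8 nmol·min⁻¹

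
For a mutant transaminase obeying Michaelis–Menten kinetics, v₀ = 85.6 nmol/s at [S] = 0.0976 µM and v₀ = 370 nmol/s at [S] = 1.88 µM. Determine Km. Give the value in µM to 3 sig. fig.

In reciprocal form, 1/v = (Km/Vmax)·(1/[S]) + 1/Vmax. The two points give (1/[S], 1/v) = (10.25, 0.01168) and (0.5319, 0.002703).
Slope = (0.01168 − 0.002703)/(10.25 − 0.5319) = 0.0009244; intercept = 0.01168 − 0.0009244×10.25 = 0.002211.
Vmax = 1/intercept = 452 nmol/s; Km = slope × Vmax = 0.0009244 × 452 = 0.418 µM.

0.418 µM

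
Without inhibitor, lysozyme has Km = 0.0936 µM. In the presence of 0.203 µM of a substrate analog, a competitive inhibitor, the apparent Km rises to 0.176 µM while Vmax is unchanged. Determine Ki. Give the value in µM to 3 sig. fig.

0.231 µM

Competitive: Km,app = α·Km with α = 1 + [I]/Ki.
α = Km,app/Km = 0.176/0.0936 = 1.880.
Ki = [I]/(α − 1) = 0.203/0.8803 = 0.231 µM.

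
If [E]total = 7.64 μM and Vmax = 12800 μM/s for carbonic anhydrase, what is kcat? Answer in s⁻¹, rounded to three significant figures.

kcat = Vmax/[E]total = 12800 μM/s / 7.64 μM = 1680 s⁻¹.

1680 s⁻¹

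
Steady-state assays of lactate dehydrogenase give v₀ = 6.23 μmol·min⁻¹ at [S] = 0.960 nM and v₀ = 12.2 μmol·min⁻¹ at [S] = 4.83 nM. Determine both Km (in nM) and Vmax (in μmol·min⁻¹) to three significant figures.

In reciprocal form, 1/v = (Km/Vmax)·(1/[S]) + 1/Vmax. The two points give (1/[S], 1/v) = (1.042, 0.1605) and (0.2070, 0.08197).
Slope = (0.1605 − 0.08197)/(1.042 − 0.2070) = 0.09411; intercept = 0.1605 − 0.09411×1.042 = 0.06248.
Vmax = 1/intercept = 16.0 μmol·min⁻¹; Km = slope × Vmax = 0.09411 × 16.0 = 1.51 nM.

Km = 1.51 nM; Vmax = 16.0 μmol·min⁻¹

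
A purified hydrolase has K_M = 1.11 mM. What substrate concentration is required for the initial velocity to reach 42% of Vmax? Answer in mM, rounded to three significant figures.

0.804 mM

v/Vmax = [S]/(Km+[S]) = 0.42, so [S] = Km·0.42/(1 − 0.42) = 1.11 × 0.7241.
[S] = 0.804 mM.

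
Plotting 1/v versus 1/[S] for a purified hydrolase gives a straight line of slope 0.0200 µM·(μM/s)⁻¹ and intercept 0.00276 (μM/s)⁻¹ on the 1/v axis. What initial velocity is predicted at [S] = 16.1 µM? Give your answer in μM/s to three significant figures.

250 μM/s

The y-intercept is 1/Vmax, so Vmax = 1/0.00276 = 362 μM/s.
The slope is Km/Vmax, so Km = 0.0200 × 362 = 7.25 µM.
Then v = 362 × 16.1/(7.25 + 16.1) = 250 μM/s.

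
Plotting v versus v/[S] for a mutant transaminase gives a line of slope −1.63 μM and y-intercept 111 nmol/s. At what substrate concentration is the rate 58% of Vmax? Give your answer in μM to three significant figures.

2.25 μM

The Eadie–Hofstee slope gives Km = 1.63 μM (slope = −Km).
v/Vmax = [S]/(Km+[S]) = 0.58 ⇒ [S] = Km·0.58/(1−0.58) = 1.63 × 1.381 = 2.25 μM.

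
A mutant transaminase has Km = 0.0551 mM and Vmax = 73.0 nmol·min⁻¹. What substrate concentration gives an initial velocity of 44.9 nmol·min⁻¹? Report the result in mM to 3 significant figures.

0.0880 mM

Rearranging v = Vmax[S]/(Km+[S]) gives [S] = Km·v/(Vmax − v).
[S] = 0.0551 × 44.9 / (73.0 − 44.9) = 2.474/28.10 = 0.0880 mM.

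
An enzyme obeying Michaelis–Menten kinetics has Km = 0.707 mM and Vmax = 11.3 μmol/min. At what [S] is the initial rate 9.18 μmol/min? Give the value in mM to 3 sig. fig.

3.06 mM

Rearranging v = Vmax[S]/(Km+[S]) gives [S] = Km·v/(Vmax − v).
[S] = 0.707 × 9.18 / (11.3 − 9.18) = 6.490/2.120 = 3.06 mM.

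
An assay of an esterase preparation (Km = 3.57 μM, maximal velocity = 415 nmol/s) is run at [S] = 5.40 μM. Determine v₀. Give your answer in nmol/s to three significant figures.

[S]/(Km+[S]) = 5.40/8.970 = 0.6020, the fractional saturation.
v = 0.6020 × Vmax = 0.6020 × 415 = 250 nmol/s.

250 nmol/s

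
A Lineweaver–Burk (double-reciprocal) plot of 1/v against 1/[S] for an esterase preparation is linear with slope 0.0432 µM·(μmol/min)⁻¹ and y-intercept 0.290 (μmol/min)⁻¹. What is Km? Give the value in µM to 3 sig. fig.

0.149 µM

y-intercept = 1/Vmax ⇒ Vmax = 3.45 μmol/min; slope = Km/Vmax ⇒ Km = slope × Vmax.
Km = 0.0432 × 3.45 = 0.149 µM.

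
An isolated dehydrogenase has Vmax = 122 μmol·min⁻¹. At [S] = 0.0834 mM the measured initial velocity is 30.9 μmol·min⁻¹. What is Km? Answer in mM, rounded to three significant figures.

v/Vmax = 30.9/122 = 0.2533 = [S]/(Km+[S]).
So Km + [S] = [S]/0.2533 = 0.3293 mM, giving Km = 0.3293 − 0.0834 = 0.246 mM.

0.246 mM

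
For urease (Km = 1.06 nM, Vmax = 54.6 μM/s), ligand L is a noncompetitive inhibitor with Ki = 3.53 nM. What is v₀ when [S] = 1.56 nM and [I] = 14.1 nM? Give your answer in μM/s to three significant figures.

6.51 μM/s

With α = 1 + [I]/Ki = 1 + 14.1/3.53 = 4.994, the noncompetitive rate law is v = (Vmax/α)·[S] / (Km + [S]).
v = (54.6/4.994)×1.56 / (1.06 + 1.56) = 17.05/2.620 = 6.51 μM/s.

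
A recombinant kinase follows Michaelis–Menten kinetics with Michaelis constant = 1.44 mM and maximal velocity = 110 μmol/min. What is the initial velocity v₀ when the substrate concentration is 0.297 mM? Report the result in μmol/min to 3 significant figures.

18.8 μmol/min

[S]/(Km+[S]) = 0.297/1.737 = 0.1710, the fractional saturation.
v = 0.1710 × Vmax = 0.1710 × 110 = 18.8 μmol/min.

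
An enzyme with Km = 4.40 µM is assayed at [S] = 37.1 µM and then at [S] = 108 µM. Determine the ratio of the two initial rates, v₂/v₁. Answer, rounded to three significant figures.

The fractional saturations are [S]/(Km+[S]) = 37.1/41.50 = 0.8940 and 108/112.4 = 0.9609.
v₂/v₁ is just their ratio: 0.9609/0.8940 = 1.07.

1.07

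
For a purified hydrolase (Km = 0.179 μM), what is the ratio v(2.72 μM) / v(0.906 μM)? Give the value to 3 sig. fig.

The fractional saturations are [S]/(Km+[S]) = 0.906/1.085 = 0.8350 and 2.72/2.899 = 0.9383.
v₂/v₁ is just their ratio: 0.9383/0.8350 = 1.12.

1.12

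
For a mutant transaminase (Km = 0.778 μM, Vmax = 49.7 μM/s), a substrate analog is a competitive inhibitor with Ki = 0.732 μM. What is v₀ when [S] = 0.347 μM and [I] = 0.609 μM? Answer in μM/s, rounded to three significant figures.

9.73 μM/s

With α = 1 + [I]/Ki = 1 + 0.609/0.732 = 1.832, the competitive rate law is v = Vmax[S] / (αKm + [S]).
v = 49.7×0.347 / (1.832×0.778 + 0.347) = 17.25/1.772 = 9.73 μM/s.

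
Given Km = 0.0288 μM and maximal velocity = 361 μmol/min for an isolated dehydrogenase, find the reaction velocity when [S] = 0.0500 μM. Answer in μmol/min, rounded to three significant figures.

229 μmol/min

v = Vmax·[S]/(Km + [S]) = 361 × 0.0500 / (0.0288 + 0.0500)
  = 18.05 / 0.07880 = 229 μmol/min.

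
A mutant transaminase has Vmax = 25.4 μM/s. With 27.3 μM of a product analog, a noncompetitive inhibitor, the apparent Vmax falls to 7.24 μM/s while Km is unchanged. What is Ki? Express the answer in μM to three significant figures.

Noncompetitive: Vmax,app = Vmax/α with α = 1 + [I]/Ki.
α = Vmax/Vmax,app = 25.4/7.24 = 3.508.
Since α = 1 + [I]/Ki, [I]/Ki = 3.508 − 1 = 2.508 and Ki = 27.3/2.508 = 10.9 μM.

10.9 μM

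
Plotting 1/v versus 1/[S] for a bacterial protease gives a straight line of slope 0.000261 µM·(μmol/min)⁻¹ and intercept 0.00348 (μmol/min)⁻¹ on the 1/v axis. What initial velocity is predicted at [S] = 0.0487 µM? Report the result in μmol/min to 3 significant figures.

113 μmol/min

The y-intercept is 1/Vmax, so Vmax = 1/0.00348 = 287 μmol/min.
The slope is Km/Vmax, so Km = 0.000261 × 287 = 0.0750 µM.
Then v = 287 × 0.0487/(0.0750 + 0.0487) = 113 μmol/min.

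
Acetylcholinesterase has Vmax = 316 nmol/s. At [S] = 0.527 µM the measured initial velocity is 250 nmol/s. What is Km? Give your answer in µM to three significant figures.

From v = Vmax[S]/(Km+[S]), Km = [S](Vmax − v)/v.
Km = 0.527 × (316 − 250) / 250 = 34.78/250 = 0.139 µM.

0.139 µM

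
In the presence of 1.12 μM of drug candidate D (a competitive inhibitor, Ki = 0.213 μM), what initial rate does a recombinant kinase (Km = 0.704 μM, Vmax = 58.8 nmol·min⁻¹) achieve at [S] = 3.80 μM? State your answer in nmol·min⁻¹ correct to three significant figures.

27.2 nmol·min⁻¹

With α = 1 + [I]/Ki = 1 + 1.12/0.213 = 6.258, the competitive rate law is v = Vmax[S] / (αKm + [S]).
v = 58.8×3.80 / (6.258×0.704 + 3.80) = 223.4/8.206 = 27.2 nmol·min⁻¹.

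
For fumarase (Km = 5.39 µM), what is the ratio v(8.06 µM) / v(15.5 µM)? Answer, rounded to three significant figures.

0.808

Since Vmax cancels, v₂/v₁ = [S]₂(Km+[S]₁) / [S]₁(Km+[S]₂).
= 8.06×(5.39+15.5) / (15.5×(5.39+8.06)) = 168.4/208.5 = 0.808.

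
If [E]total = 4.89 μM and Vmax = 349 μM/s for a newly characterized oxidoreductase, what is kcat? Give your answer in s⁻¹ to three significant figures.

kcat = Vmax/[E]total = 349 μM/s / 4.89 μM = 71.4 s⁻¹.

71.4 s⁻¹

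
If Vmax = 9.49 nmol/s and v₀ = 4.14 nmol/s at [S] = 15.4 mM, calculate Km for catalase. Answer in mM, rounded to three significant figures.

v/Vmax = 4.14/9.49 = 0.4362 = [S]/(Km+[S]).
So Km + [S] = [S]/0.4362 = 35.30 mM, giving Km = 35.30 − 15.4 = 19.9 mM.

19.9 mM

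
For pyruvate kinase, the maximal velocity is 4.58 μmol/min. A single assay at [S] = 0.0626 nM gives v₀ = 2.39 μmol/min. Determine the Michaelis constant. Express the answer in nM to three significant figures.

0.0574 nM

v/Vmax = 2.39/4.58 = 0.5218 = [S]/(Km+[S]).
So Km + [S] = [S]/0.5218 = 0.1200 nM, giving Km = 0.1200 − 0.0626 = 0.0574 nM.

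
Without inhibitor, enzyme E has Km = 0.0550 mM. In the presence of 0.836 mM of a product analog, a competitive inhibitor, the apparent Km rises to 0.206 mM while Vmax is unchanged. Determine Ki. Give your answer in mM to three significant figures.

0.305 mM

Competitive: Km,app = α·Km with α = 1 + [I]/Ki.
α = Km,app/Km = 0.206/0.0550 = 3.745.
Ki = [I]/(α − 1) = 0.836/2.745 = 0.305 mM.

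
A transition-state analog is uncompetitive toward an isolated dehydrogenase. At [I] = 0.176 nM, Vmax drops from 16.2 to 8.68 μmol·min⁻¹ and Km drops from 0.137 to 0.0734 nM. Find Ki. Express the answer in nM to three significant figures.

0.203 nM

Uncompetitive: Vmax,app = Vmax/α (and Km,app = Km/α) with α = 1 + [I]/Ki.
α = Vmax/Vmax,app = 16.2/8.68 = 1.866.
Since α = 1 + [I]/Ki, [I]/Ki = 1.866 − 1 = 0.8664 and Ki = 0.176/0.8664 = 0.203 nM.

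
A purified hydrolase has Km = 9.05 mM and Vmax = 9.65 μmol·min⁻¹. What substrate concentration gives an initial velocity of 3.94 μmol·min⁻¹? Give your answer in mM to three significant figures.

Rearranging v = Vmax[S]/(Km+[S]) gives [S] = Km·v/(Vmax − v).
[S] = 9.05 × 3.94 / (9.65 − 3.94) = 35.66/5.710 = 6.24 mM.

6.24 mM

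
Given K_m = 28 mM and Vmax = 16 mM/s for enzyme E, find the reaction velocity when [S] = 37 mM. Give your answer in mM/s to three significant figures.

v = Vmax·[S]/(Km + [S]) = 16 × 37 / (28 + 37)
  = 592.0 / 65.00 = 9.11 mM/s.

9.11 mM/s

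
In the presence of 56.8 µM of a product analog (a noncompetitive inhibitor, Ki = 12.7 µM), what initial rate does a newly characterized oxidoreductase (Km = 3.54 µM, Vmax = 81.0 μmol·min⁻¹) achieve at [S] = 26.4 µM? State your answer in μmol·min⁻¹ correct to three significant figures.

13.1 μmol·min⁻¹

With α = 1 + [I]/Ki = 1 + 56.8/12.7 = 5.472, the noncompetitive rate law is v = (Vmax/α)·[S] / (Km + [S]).
v = (81.0/5.472)×26.4 / (3.54 + 26.4) = 390.8/29.94 = 13.1 μmol·min⁻¹.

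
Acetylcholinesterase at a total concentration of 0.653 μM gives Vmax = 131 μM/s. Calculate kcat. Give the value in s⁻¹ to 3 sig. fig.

kcat = Vmax/[E]total = 131 μM/s / 0.653 μM = 201 s⁻¹.

201 s⁻¹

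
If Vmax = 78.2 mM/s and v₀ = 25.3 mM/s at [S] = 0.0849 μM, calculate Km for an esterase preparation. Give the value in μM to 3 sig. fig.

0.178 μM

From v = Vmax[S]/(Km+[S]), Km = [S](Vmax − v)/v.
Km = 0.0849 × (78.2 − 25.3) / 25.3 = 4.491/25.3 = 0.178 μM.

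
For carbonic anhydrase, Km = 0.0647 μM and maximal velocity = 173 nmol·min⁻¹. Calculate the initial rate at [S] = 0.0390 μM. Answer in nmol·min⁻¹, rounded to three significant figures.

65.1 nmol·min⁻¹

[S]/(Km+[S]) = 0.0390/0.1037 = 0.3761, the fractional saturation.
v = 0.3761 × Vmax = 0.3761 × 173 = 65.1 nmol·min⁻¹.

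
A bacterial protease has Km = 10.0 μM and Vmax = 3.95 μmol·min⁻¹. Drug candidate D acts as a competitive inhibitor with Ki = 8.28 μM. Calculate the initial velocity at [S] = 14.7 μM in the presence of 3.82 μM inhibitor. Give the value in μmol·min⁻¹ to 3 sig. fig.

1.98 μmol·min⁻¹

With α = 1 + [I]/Ki = 1 + 3.82/8.28 = 1.461, the competitive rate law is v = Vmax[S] / (αKm + [S]).
v = 3.95×14.7 / (1.461×10.0 + 14.7) = 58.06/29.31 = 1.98 μmol·min⁻¹.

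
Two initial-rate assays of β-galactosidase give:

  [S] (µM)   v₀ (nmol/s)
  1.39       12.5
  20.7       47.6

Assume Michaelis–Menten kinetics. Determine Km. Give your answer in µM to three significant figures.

5.24 µM

In reciprocal form, 1/v = (Km/Vmax)·(1/[S]) + 1/Vmax. The two points give (1/[S], 1/v) = (0.7194, 0.08000) and (0.04831, 0.02101).
Slope = (0.08000 − 0.02101)/(0.7194 − 0.04831) = 0.08790; intercept = 0.08000 − 0.08790×0.7194 = 0.01676.
Vmax = 1/intercept = 59.7 nmol/s; Km = slope × Vmax = 0.08790 × 59.7 = 5.24 µM.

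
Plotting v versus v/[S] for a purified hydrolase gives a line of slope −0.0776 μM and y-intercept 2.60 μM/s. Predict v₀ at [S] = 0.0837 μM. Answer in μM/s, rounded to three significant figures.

1.35 μM/s

In the Eadie–Hofstee form v = Vmax − Km·(v/[S]), the slope is −Km and the intercept is Vmax, so Km = 0.0776 μM and Vmax = 2.60 μM/s.
v = 2.60 × 0.0837/(0.0776 + 0.0837) = 1.35 μM/s.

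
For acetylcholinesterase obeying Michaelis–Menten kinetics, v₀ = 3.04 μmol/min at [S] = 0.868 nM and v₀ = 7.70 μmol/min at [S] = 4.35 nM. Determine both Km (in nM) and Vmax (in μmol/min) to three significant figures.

Km = 2.69 nM; Vmax = 12.5 μmol/min

From v = Vmax[S]/(Km+[S]), each point gives Vmax = v(Km+[S])/[S].
Equating: 3.04(Km+0.868)/0.868 = 7.70(Km+4.35)/4.35.
3.502·Km + 3.04 = 1.770·Km + 7.70, so (3.502 − 1.770)·Km = 7.70 − 3.04.
Km = 4.660/1.732 = 2.69 nM; then Vmax = 3.04(2.69+0.868)/0.868 = 12.5 μmol/min.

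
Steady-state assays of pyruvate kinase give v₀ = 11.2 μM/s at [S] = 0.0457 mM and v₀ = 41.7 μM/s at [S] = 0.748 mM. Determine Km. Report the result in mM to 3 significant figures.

0.161 mM

In reciprocal form, 1/v = (Km/Vmax)·(1/[S]) + 1/Vmax. The two points give (1/[S], 1/v) = (21.88, 0.08929) and (1.337, 0.02398).
Slope = (0.08929 − 0.02398)/(21.88 − 1.337) = 0.003179; intercept = 0.08929 − 0.003179×21.88 = 0.01973.
Vmax = 1/intercept = 50.7 μM/s; Km = slope × Vmax = 0.003179 × 50.7 = 0.161 mM.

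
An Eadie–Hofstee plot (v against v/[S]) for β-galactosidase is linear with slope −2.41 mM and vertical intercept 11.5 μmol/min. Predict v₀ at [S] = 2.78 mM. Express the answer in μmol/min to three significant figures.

In the Eadie–Hofstee form v = Vmax − Km·(v/[S]), the slope is −Km and the intercept is Vmax, so Km = 2.41 mM and Vmax = 11.5 μmol/min.
v = 11.5 × 2.78/(2.41 + 2.78) = 6.16 μmol/min.

6.16 μmol/min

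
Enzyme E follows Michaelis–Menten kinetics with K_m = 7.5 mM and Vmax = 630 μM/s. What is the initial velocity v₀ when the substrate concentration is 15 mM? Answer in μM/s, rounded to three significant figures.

420 μM/s

v = Vmax·[S]/(Km + [S]) = 630 × 15 / (7.5 + 15)
  = 9450 / 22.50 = 420 μM/s.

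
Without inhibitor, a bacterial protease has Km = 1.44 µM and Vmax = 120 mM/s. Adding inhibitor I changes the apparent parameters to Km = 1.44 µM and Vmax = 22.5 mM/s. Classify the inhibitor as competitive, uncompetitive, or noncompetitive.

noncompetitive

Vmax decreases (120 → 22.5 mM/s) while Km is unchanged — pure noncompetitive inhibition.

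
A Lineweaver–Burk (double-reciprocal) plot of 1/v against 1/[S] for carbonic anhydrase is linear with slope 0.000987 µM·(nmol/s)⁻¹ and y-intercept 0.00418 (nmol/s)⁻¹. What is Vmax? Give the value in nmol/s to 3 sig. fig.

239 nmol/s

The y-intercept of a Lineweaver–Burk plot equals 1/Vmax, so Vmax = 1/0.00418 = 239 nmol/s.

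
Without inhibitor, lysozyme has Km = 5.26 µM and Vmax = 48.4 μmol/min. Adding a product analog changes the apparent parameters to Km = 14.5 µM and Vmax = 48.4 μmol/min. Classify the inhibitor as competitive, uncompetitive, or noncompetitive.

Km increases (5.26 → 14.5 µM) while Vmax is unchanged — the hallmark of competitive inhibition.

competitive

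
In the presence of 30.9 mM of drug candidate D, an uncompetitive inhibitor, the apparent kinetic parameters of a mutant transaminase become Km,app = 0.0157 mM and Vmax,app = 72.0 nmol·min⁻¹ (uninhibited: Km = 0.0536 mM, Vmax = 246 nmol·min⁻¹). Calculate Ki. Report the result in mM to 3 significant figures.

12.8 mM

Uncompetitive: Vmax,app = Vmax/α (and Km,app = Km/α) with α = 1 + [I]/Ki.
α = Vmax/Vmax,app = 246/72.0 = 3.417.
Ki = [I]/(α − 1) = 30.9/2.417 = 12.8 mM.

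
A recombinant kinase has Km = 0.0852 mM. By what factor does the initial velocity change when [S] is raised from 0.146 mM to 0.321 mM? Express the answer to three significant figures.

1.25

Since Vmax cancels, v₂/v₁ = [S]₂(Km+[S]₁) / [S]₁(Km+[S]₂).
= 0.321×(0.0852+0.146) / (0.146×(0.0852+0.321)) = 0.07422/0.05931 = 1.25.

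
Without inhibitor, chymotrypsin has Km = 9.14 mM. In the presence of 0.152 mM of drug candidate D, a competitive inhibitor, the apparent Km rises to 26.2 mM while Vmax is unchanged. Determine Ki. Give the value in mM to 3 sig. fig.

Competitive: Km,app = α·Km with α = 1 + [I]/Ki.
α = Km,app/Km = 26.2/9.14 = 2.867.
Since α = 1 + [I]/Ki, [I]/Ki = 2.867 − 1 = 1.867 and Ki = 0.152/1.867 = 0.0814 mM.

0.0814 mM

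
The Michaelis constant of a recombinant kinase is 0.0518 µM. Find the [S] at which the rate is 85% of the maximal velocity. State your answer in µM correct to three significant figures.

0.294 µM

v/Vmax = [S]/(Km+[S]) = 0.85, so [S] = Km·0.85/(1 − 0.85) = 0.0518 × 5.667.
[S] = 0.294 µM.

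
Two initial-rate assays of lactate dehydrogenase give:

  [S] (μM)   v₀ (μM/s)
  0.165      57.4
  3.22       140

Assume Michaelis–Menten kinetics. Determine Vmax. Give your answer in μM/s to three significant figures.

152 μM/s

From v = Vmax[S]/(Km+[S]), each point gives Vmax = v(Km+[S])/[S].
Equating: 57.4(Km+0.165)/0.165 = 140(Km+3.22)/3.22.
347.9·Km + 57.4 = 43.48·Km + 140, so (347.9 − 43.48)·Km = 140 − 57.4.
Km = 82.60/304.4 = 0.271 μM; then Vmax = 57.4(0.271+0.165)/0.165 = 152 μM/s.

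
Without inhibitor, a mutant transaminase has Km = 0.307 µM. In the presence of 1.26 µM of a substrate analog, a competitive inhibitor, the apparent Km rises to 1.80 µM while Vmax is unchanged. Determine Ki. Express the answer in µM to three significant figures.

Competitive: Km,app = α·Km with α = 1 + [I]/Ki.
α = Km,app/Km = 1.80/0.307 = 5.863.
Ki = [I]/(α − 1) = 1.26/4.863 = 0.259 µM.

0.259 µM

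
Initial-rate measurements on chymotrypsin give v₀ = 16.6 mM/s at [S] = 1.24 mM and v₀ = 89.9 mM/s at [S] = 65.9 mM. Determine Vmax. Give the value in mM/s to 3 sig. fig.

98.2 mM/s

In reciprocal form, 1/v = (Km/Vmax)·(1/[S]) + 1/Vmax. The two points give (1/[S], 1/v) = (0.8065, 0.06024) and (0.01517, 0.01112).
Slope = (0.06024 − 0.01112)/(0.8065 − 0.01517) = 0.06207; intercept = 0.06024 − 0.06207×0.8065 = 0.01018.
Vmax = 1/intercept = 98.2 mM/s; Km = slope × Vmax = 0.06207 × 98.2 = 6.10 mM.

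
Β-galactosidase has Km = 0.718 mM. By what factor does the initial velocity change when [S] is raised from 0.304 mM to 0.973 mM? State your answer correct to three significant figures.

1.93

Since Vmax cancels, v₂/v₁ = [S]₂(Km+[S]₁) / [S]₁(Km+[S]₂).
= 0.973×(0.718+0.304) / (0.304×(0.718+0.973)) = 0.9944/0.5141 = 1.93.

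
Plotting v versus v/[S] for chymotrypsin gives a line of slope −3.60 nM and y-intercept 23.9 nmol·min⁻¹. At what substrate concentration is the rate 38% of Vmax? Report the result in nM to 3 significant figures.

2.21 nM

The Eadie–Hofstee slope gives Km = 3.60 nM (slope = −Km).
v/Vmax = [S]/(Km+[S]) = 0.38 ⇒ [S] = Km·0.38/(1−0.38) = 3.60 × 0.6129 = 2.21 nM.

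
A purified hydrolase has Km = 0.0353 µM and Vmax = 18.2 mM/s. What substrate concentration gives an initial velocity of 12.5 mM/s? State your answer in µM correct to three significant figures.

0.0774 µM

Rearranging v = Vmax[S]/(Km+[S]) gives [S] = Km·v/(Vmax − v).
[S] = 0.0353 × 12.5 / (18.2 − 12.5) = 0.4412/5.700 = 0.0774 µM.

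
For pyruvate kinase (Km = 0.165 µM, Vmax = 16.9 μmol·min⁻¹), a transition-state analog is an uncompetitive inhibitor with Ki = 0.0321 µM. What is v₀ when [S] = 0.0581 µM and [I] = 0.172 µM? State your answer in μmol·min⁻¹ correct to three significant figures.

1.84 μmol·min⁻¹

With α = 1 + [I]/Ki = 1 + 0.172/0.0321 = 6.358, the uncompetitive rate law is v = (Vmax/α)·[S] / (Km/α + [S]).
v = (16.9/6.358)×0.0581 / (0.165/6.358 + 0.0581) = 0.1544/0.08405 = 1.84 μmol·min⁻¹.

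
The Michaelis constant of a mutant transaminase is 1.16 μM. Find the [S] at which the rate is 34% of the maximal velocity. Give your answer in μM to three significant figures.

0.598 μM

v/Vmax = [S]/(Km+[S]) = 0.34, so [S] = Km·0.34/(1 − 0.34) = 1.16 × 0.5152.
[S] = 0.598 μM.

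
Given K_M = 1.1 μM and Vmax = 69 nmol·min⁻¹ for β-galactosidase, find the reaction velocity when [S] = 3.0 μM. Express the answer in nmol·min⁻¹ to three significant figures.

50.5 nmol·min⁻¹

[S]/(Km+[S]) = 3.0/4.100 = 0.7317, the fractional saturation.
v = 0.7317 × Vmax = 0.7317 × 69 = 50.5 nmol·min⁻¹.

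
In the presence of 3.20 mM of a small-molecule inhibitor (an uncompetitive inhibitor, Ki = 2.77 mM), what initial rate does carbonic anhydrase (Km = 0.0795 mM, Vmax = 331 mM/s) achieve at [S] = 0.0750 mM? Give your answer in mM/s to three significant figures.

With α = 1 + [I]/Ki = 1 + 3.20/2.77 = 2.155, the uncompetitive rate law is v = (Vmax/α)·[S] / (Km/α + [S]).
v = (331/2.155)×0.0750 / (0.0795/2.155 + 0.0750) = 11.52/0.1119 = 103 mM/s.

103 mM/s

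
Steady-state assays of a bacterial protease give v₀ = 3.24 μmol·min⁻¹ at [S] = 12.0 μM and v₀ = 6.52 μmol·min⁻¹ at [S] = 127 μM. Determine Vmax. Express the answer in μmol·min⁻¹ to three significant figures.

7.29 μmol·min⁻¹

From v = Vmax[S]/(Km+[S]), each point gives Vmax = v(Km+[S])/[S].
Equating: 3.24(Km+12.0)/12.0 = 6.52(Km+127)/127.
0.2700·Km + 3.24 = 0.05134·Km + 6.52, so (0.2700 − 0.05134)·Km = 6.52 − 3.24.
Km = 3.280/0.2187 = 15.0 μM; then Vmax = 3.24(15.0+12.0)/12.0 = 7.29 μmol·min⁻¹.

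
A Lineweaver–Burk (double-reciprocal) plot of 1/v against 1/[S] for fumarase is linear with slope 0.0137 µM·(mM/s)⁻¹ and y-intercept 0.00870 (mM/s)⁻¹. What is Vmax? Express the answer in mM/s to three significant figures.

The y-intercept of a Lineweaver–Burk plot equals 1/Vmax, so Vmax = 1/0.00870 = 115 mM/s.

115 mM/s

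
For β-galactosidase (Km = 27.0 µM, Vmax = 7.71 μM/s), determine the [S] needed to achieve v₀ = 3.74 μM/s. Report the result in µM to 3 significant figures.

The required fractional saturation is v/Vmax = 3.74/7.71 = 0.4851.
Then [S]/(Km+[S]) = 0.4851 ⇒ [S] = 27.0 × 0.4851/(1 − 0.4851) = 25.4 µM.

25.4 µM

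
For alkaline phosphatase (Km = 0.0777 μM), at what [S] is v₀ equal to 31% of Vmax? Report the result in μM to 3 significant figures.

0.0349 μM

v/Vmax = [S]/(Km+[S]) = 0.31, so [S] = Km·0.31/(1 − 0.31) = 0.0777 × 0.4493.
[S] = 0.0349 μM.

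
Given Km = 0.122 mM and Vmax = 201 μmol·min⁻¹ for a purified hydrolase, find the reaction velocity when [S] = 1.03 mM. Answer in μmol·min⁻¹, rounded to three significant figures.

v = Vmax·[S]/(Km + [S]) = 201 × 1.03 / (0.122 + 1.03)
  = 207.0 / 1.152 = 180 μmol·min⁻¹.

180 μmol·min⁻¹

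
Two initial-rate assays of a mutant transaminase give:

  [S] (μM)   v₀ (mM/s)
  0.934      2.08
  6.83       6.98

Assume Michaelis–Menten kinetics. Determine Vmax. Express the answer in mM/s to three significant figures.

In reciprocal form, 1/v = (Km/Vmax)·(1/[S]) + 1/Vmax. The two points give (1/[S], 1/v) = (1.071, 0.4808) and (0.1464, 0.1433).
Slope = (0.4808 − 0.1433)/(1.071 − 0.1464) = 0.3652; intercept = 0.4808 − 0.3652×1.071 = 0.08980.
Vmax = 1/intercept = 11.1 mM/s; Km = slope × Vmax = 0.3652 × 11.1 = 4.07 μM.

11.1 mM/s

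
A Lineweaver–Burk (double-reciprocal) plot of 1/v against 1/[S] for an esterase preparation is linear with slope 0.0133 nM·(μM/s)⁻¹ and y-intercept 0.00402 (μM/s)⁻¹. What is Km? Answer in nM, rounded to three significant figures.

3.31 nM

y-intercept = 1/Vmax ⇒ Vmax = 249 μM/s; slope = Km/Vmax ⇒ Km = slope × Vmax.
Km = 0.0133 × 249 = 3.31 nM.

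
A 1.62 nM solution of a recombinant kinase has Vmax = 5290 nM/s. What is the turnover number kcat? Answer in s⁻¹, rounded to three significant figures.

kcat = Vmax/[E]total = 5290 nM/s / 1.62 nM = 3270 s⁻¹.

3270 s⁻¹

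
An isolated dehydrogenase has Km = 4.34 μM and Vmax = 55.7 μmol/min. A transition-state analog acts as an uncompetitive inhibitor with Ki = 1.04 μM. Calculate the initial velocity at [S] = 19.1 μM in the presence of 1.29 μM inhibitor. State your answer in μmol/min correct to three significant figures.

22.6 μmol/min

With α = 1 + [I]/Ki = 1 + 1.29/1.04 = 2.240, the uncompetitive rate law is v = (Vmax/α)·[S] / (Km/α + [S]).
v = (55.7/2.240)×19.1 / (4.34/2.240 + 19.1) = 474.9/21.04 = 22.6 μmol/min.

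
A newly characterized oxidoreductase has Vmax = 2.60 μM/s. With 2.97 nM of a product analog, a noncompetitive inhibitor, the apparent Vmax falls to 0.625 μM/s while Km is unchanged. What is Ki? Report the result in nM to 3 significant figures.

Noncompetitive: Vmax,app = Vmax/α with α = 1 + [I]/Ki.
α = Vmax/Vmax,app = 2.60/0.625 = 4.160.
Ki = [I]/(α − 1) = 2.97/3.160 = 0.940 nM.

0.940 nM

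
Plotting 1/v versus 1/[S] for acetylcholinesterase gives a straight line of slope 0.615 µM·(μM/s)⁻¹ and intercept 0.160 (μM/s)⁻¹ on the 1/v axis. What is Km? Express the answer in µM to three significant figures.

y-intercept = 1/Vmax ⇒ Vmax = 6.25 μM/s; slope = Km/Vmax ⇒ Km = slope × Vmax.
Km = 0.615 × 6.25 = 3.84 µM.

3.84 µM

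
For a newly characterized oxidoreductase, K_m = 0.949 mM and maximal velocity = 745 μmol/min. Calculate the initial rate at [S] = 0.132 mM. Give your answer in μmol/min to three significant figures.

v = Vmax·[S]/(Km + [S]) = 745 × 0.132 / (0.949 + 0.132)
  = 98.34 / 1.081 = 91.0 μmol/min.

91.0 μmol/min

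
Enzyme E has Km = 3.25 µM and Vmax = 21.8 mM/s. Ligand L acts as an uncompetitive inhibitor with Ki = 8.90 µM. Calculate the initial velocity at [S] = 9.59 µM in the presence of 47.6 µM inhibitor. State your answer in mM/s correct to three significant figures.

3.26 mM/s

With α = 1 + [I]/Ki = 1 + 47.6/8.90 = 6.348, the uncompetitive rate law is v = (Vmax/α)·[S] / (Km/α + [S]).
v = (21.8/6.348)×9.59 / (3.25/6.348 + 9.59) = 32.93/10.10 = 3.26 mM/s.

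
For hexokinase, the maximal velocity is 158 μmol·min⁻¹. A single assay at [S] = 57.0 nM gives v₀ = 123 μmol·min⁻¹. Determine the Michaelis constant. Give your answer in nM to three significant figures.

16.2 nM

v/Vmax = 123/158 = 0.7785 = [S]/(Km+[S]).
So Km + [S] = [S]/0.7785 = 73.22 nM, giving Km = 73.22 − 57.0 = 16.2 nM.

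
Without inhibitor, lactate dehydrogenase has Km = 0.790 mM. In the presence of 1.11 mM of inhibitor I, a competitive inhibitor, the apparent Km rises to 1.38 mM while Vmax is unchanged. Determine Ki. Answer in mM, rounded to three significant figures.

Competitive: Km,app = α·Km with α = 1 + [I]/Ki.
α = Km,app/Km = 1.38/0.790 = 1.747.
Since α = 1 + [I]/Ki, [I]/Ki = 1.747 − 1 = 0.7468 and Ki = 1.11/0.7468 = 1.49 mM.

1.49 mM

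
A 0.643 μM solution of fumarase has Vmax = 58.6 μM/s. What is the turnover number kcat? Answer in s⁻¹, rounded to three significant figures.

kcat = Vmax/[E]total = 58.6 μM/s / 0.643 μM = 91.1 s⁻¹.

91.1 s⁻¹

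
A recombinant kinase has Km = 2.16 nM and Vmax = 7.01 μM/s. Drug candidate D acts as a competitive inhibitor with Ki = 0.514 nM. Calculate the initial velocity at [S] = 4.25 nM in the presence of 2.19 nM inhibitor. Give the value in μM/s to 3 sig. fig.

With α = 1 + [I]/Ki = 1 + 2.19/0.514 = 5.261, the competitive rate law is v = Vmax[S] / (αKm + [S]).
v = 7.01×4.25 / (5.261×2.16 + 4.25) = 29.79/15.61 = 1.91 μM/s.

1.91 μM/s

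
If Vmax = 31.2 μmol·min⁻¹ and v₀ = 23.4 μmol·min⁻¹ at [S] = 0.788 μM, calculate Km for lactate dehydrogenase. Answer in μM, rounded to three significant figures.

0.263 μM

From v = Vmax[S]/(Km+[S]), Km = [S](Vmax − v)/v.
Km = 0.788 × (31.2 − 23.4) / 23.4 = 6.146/23.4 = 0.263 μM.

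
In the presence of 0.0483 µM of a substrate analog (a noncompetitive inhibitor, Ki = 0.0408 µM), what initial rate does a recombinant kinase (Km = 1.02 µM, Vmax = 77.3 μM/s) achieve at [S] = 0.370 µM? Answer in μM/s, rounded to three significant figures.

α = 1 + [I]/Ki = 1 + 0.0483/0.0408 = 2.184.
For a noncompetitive inhibitor, Vmax is reduced to Vmax/α while Km is unchanged: Km,app = 1.02 µM, Vmax,app = 35.4 μM/s.
v = Vmax,app·[S]/(Km,app + [S]) = 35.4 × 0.370/(1.02 + 0.370) = 9.42 μM/s.

9.42 μM/s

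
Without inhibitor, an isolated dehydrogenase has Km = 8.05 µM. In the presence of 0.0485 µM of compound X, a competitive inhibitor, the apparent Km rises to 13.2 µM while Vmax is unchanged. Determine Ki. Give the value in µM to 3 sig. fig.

0.0758 µM

Competitive: Km,app = α·Km with α = 1 + [I]/Ki.
α = Km,app/Km = 13.2/8.05 = 1.640.
Since α = 1 + [I]/Ki, [I]/Ki = 1.640 − 1 = 0.6398 and Ki = 0.0485/0.6398 = 0.0758 µM.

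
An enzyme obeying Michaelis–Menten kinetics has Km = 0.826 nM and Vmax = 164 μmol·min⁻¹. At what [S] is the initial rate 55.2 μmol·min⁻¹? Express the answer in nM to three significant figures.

Rearranging v = Vmax[S]/(Km+[S]) gives [S] = Km·v/(Vmax − v).
[S] = 0.826 × 55.2 / (164 − 55.2) = 45.60/108.8 = 0.419 nM.

0.419 nM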